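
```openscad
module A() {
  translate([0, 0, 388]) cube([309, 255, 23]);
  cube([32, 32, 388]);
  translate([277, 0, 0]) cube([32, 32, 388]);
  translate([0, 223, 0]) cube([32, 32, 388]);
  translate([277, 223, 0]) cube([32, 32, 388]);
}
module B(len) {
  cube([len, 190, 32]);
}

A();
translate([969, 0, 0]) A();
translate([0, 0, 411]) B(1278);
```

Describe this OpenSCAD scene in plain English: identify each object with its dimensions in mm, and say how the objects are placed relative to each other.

A is a four-legged stool. The seat is 309×255 mm, 23 mm thick, top at z = 411 mm. It stands on four square legs, each 32×32 mm in cross-section, from z = 0 to the seat underside, each flush with a corner of the seat.

B is a rectangular beam 1278 mm long (x), 190 mm deep (y), 32 mm thick (z).

The beam spans the tops of two stools placed 660 mm apart, resting at z = 411 mm.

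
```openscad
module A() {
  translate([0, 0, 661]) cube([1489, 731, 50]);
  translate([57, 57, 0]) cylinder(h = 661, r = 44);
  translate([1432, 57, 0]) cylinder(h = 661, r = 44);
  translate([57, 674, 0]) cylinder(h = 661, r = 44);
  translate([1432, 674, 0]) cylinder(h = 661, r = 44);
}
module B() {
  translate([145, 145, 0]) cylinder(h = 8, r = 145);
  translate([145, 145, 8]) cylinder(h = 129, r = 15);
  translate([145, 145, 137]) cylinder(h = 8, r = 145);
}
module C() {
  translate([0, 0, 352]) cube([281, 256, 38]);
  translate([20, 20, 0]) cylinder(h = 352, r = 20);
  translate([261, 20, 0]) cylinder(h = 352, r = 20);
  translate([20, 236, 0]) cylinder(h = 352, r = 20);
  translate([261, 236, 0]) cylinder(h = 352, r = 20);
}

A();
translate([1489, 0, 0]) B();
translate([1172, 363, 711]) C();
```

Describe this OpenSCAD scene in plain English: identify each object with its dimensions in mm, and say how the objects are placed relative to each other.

A is a table with a 1489×731 mm rectangular top, 50 mm thick, top surface at z = 711 mm, supported by four round legs of 88 mm diameter, each leg's bounding box inset 13 mm from the nearest pair of top edges, running from the floor.

B is a spool: two coaxial disc flanges of radius 145 mm and thickness 8 mm, joined by a core cylinder of radius 15 mm and height 129 mm. The lower flange rests on z = 0 and the three cylinders share a vertical axis.

C is a simple wooden stool: a rectangular seat 281 mm (x) by 256 mm (y), 38 mm thick, top face at z = 390 mm, on four round legs, each 40 mm in diameter. The legs rest on z = 0, each leg's axis is inset half a diameter from the nearest pair of seat edges (so the leg's bounding box is flush with the corner).

The spool is against the table's +x side, with their −y faces flush. The stool is on top of the table.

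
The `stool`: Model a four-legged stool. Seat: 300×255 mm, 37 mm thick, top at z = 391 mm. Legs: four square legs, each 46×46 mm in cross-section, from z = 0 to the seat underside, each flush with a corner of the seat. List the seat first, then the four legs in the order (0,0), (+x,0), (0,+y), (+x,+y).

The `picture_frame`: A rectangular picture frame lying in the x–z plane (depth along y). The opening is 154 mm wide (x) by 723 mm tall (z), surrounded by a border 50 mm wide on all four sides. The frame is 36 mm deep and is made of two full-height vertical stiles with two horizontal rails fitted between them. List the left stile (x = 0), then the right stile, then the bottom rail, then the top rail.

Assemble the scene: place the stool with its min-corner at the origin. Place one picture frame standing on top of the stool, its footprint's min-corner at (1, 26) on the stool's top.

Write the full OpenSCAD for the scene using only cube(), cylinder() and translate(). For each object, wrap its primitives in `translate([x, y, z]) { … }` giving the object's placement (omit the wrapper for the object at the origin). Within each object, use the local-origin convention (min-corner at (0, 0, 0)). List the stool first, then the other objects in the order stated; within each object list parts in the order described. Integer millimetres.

translate([0, 0, 354]) cube([300, 255, 37]);
cube([46, 46, 354]);
translate([254, 0, 0]) cube([46, 46, 354]);
translate([0, 209, 0]) cube([46, 46, 354]);
translate([254, 209, 0]) cube([46, 46, 354]);
translate([1, 26, 391]) {
  cube([50, 36, 823]);
  translate([204, 0, 0]) cube([50, 36, 823]);
  translate([50, 0, 0]) cube([154, 36, 50]);
  translate([50, 0, 773]) cube([154, 36, 50]);
}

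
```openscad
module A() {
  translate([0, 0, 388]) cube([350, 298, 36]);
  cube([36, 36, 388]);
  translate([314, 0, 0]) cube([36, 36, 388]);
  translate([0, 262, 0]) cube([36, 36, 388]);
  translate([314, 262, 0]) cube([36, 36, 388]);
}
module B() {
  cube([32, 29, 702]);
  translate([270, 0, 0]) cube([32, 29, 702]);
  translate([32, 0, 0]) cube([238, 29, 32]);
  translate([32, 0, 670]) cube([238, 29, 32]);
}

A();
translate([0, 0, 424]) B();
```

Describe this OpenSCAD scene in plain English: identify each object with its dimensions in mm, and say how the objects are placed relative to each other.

A is a four-legged stool. The seat is a 350×298×36 mm slab whose top surface is at z = 424 mm; four square legs, each 36×36 mm in cross-section, run from the floor (z = 0) to the underside of the seat, each flush with a corner of the seat.

B is a rectangular picture frame lying in the x–z plane (depth along y). The opening is 238 mm wide (x) by 638 mm tall (z), surrounded by a border 32 mm wide on all four sides. The frame is 29 mm deep and is made of two full-height vertical stiles with two horizontal rails fitted between them.

The picture frame is on top of the stool.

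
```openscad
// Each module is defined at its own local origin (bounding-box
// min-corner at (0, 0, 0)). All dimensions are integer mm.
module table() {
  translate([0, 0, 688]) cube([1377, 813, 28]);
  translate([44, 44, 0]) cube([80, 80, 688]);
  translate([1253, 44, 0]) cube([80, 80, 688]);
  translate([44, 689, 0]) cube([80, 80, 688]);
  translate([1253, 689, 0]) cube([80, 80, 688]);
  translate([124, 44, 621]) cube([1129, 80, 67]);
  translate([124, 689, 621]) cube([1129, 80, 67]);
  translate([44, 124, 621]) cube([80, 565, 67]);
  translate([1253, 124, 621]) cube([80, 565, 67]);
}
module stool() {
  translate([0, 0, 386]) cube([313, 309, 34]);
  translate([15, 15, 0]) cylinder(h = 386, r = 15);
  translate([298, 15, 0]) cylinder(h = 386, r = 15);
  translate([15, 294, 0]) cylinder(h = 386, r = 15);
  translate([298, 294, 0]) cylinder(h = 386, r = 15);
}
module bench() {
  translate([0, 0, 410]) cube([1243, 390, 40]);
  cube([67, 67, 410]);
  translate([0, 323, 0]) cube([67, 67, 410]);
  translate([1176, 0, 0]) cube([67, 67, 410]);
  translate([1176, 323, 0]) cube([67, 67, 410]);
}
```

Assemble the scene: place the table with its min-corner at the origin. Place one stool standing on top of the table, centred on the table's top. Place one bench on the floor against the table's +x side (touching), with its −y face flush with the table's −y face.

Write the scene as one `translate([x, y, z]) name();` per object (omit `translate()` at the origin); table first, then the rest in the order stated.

table();
translate([532, 252, 716]) stool();
translate([1377, 0, 0]) bench();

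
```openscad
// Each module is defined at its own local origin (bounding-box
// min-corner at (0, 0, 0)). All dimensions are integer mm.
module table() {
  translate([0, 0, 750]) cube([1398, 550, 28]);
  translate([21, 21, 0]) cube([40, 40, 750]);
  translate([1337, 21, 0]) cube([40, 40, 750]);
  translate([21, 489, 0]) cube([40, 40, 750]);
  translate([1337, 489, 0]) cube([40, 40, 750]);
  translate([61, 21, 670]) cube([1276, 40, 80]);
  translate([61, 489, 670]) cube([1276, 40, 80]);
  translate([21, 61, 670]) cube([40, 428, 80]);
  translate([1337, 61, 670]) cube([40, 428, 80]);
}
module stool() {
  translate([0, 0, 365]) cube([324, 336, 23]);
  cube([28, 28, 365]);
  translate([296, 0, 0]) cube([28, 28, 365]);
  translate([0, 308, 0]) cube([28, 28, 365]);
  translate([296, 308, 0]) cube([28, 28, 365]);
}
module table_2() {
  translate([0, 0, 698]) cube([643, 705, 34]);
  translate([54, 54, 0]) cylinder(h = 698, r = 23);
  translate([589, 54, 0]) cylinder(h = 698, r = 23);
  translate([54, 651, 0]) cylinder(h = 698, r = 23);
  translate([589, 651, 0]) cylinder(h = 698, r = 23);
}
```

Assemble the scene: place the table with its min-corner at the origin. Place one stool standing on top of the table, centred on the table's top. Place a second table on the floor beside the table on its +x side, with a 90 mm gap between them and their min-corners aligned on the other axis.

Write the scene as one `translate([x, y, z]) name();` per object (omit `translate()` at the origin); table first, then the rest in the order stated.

table();
translate([537, 107, 778]) stool();
translate([1488, 0, 0]) table_2();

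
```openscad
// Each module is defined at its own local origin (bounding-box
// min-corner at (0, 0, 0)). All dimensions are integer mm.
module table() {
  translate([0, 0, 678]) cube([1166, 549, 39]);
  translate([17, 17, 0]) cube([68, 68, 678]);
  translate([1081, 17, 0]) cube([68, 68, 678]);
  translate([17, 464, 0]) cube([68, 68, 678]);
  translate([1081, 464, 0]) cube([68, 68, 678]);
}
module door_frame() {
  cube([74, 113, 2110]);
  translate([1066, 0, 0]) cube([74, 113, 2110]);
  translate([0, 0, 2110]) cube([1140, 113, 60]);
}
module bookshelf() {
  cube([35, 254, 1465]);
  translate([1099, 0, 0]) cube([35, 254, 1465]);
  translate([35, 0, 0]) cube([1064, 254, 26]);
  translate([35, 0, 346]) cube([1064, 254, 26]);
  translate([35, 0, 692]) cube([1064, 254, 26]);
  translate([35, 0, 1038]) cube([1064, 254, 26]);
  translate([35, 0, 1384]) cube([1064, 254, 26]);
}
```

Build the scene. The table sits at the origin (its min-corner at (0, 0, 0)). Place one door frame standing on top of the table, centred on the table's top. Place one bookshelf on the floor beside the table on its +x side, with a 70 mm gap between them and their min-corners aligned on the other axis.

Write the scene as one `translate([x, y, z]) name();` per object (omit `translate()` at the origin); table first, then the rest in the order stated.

table();
translate([13, 218, 717]) door_frame();
translate([1236, 0, 0]) bookshelf();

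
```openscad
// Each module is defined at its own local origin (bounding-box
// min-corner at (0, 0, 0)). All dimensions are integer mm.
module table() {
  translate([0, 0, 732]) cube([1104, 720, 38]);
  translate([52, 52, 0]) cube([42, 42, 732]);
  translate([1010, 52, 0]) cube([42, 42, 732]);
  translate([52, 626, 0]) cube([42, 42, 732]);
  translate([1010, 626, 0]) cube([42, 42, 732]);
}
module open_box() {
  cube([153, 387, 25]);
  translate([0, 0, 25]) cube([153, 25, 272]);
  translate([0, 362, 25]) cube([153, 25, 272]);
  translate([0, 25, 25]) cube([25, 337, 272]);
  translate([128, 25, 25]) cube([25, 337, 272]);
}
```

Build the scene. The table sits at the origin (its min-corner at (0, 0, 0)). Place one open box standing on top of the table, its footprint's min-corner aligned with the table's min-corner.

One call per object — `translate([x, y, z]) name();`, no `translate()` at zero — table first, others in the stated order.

table();
translate([0, 0, 770]) open_box();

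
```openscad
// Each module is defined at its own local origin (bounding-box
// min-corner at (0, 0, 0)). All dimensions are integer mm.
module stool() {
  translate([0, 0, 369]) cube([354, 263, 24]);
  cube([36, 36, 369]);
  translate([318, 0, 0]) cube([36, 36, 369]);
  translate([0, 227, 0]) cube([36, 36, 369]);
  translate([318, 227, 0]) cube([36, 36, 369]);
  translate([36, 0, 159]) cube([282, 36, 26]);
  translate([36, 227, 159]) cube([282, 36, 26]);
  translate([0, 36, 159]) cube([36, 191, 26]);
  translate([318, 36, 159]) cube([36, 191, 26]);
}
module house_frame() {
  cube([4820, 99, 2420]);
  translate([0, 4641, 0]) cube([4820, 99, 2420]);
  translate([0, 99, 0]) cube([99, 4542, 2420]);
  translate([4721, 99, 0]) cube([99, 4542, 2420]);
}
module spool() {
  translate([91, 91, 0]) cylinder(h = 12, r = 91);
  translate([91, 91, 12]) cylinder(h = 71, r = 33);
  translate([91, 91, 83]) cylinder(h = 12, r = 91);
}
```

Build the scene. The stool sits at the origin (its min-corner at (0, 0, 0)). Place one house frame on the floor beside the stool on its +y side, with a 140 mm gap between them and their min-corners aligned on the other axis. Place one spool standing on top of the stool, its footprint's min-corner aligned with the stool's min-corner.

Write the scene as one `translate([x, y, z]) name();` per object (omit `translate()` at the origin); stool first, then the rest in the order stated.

stool();
translate([0, 403, 0]) house_frame();
translate([0, 0, 393]) spool();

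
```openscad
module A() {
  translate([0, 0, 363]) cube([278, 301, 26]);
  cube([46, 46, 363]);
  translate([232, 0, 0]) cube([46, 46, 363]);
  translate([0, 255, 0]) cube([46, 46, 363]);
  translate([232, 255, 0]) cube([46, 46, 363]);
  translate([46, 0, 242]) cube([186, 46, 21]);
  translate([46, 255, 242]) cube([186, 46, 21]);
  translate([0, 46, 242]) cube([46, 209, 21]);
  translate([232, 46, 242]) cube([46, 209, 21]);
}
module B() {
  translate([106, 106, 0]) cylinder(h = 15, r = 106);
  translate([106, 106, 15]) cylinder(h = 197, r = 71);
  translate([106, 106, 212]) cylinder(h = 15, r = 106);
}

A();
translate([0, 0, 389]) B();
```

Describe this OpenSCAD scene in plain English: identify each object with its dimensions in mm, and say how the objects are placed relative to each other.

A is a four-legged stool. The seat is a 278×301×26 mm slab whose top surface is at z = 389 mm; four square legs, each 46×46 mm in cross-section, run from the floor (z = 0) to the underside of the seat, each flush with a corner of the seat. Four stretchers, 46 mm wide and 21 mm tall, connect adjacent legs with their undersides at z = 242 mm, each running between the inner faces of the legs it joins and aligned with the legs' outer faces on the other axis.

B is a spool: two coaxial disc flanges of radius 106 mm and thickness 15 mm, joined by a core cylinder of radius 71 mm and height 197 mm. The lower flange rests on z = 0 and the three cylinders share a vertical axis.

The spool is on top of the stool.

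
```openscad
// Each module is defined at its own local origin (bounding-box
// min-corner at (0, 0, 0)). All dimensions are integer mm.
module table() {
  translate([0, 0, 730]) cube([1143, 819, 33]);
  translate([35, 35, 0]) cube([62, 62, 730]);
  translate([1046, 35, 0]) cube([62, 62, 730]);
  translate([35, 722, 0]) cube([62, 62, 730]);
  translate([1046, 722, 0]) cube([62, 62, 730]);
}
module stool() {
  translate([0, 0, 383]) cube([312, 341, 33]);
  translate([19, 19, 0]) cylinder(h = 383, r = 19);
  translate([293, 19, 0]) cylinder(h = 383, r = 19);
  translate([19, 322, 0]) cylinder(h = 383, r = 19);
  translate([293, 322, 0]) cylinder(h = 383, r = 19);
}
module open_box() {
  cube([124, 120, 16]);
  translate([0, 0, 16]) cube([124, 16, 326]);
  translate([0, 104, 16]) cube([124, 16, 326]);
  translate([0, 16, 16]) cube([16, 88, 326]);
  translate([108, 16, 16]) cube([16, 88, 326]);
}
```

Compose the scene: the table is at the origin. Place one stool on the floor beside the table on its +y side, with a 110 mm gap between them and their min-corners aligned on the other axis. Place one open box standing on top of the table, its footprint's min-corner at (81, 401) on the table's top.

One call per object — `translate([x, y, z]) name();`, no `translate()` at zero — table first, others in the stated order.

table();
translate([0, 929, 0]) stool();
translate([81, 401, 763]) open_box();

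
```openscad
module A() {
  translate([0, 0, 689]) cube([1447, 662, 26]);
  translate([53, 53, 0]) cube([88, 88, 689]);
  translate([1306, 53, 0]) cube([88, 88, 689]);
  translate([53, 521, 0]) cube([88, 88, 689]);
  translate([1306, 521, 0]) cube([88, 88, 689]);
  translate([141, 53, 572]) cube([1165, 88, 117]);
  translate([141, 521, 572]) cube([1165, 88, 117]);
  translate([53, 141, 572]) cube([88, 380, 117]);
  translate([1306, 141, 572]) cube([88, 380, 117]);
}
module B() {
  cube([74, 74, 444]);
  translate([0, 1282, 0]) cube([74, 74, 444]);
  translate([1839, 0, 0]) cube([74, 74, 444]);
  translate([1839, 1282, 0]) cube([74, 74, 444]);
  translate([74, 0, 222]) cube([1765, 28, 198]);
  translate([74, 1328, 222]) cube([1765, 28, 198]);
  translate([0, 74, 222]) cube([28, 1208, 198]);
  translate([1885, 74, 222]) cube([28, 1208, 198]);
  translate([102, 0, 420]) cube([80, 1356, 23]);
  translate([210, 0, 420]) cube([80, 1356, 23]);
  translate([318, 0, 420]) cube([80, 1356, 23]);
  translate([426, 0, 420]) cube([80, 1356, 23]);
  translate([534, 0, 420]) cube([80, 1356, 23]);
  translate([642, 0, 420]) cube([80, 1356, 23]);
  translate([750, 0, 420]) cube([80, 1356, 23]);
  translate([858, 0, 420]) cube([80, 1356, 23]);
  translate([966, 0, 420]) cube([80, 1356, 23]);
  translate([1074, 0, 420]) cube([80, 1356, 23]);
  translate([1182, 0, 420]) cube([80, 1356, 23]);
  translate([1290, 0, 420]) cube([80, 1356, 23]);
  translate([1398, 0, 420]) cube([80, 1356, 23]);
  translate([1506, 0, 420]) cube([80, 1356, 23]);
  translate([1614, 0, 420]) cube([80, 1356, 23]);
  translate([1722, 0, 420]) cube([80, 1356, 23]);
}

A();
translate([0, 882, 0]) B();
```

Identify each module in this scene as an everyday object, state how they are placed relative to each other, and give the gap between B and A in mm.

The bed frame's nearest face is 220 mm from the table's +y face.

A is a table. B is a bed frame. The bed frame is on the floor beside the table on its +y side. The gap between the bed frame and the table is 220 mm.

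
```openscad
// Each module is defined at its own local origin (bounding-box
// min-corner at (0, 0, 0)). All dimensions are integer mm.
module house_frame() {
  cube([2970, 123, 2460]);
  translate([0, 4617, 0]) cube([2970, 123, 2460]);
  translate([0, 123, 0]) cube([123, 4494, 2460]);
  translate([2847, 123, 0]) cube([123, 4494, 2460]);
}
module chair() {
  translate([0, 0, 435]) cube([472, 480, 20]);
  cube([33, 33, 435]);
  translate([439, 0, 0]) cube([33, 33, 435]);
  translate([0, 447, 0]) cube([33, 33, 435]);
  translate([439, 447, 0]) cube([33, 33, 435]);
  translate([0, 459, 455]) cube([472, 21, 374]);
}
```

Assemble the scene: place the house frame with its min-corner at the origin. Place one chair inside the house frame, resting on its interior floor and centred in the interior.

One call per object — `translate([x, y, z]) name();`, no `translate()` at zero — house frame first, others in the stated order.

house_frame();
translate([1249, 2130, 0]) chair();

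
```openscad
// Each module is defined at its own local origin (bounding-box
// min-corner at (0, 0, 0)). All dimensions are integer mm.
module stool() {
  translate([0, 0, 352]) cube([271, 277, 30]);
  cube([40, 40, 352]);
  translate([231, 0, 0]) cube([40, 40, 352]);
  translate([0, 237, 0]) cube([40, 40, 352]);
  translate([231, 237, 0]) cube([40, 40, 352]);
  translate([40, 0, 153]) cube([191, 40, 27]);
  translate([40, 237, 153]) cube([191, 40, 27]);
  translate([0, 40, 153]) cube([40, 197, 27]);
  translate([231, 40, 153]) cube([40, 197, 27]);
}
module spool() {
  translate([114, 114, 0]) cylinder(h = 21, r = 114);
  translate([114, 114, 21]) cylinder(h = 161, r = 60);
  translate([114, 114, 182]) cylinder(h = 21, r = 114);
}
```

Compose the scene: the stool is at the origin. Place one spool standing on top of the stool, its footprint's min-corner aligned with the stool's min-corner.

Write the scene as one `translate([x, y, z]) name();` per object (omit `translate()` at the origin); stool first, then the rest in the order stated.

stool();
translate([0, 0, 382]) spool();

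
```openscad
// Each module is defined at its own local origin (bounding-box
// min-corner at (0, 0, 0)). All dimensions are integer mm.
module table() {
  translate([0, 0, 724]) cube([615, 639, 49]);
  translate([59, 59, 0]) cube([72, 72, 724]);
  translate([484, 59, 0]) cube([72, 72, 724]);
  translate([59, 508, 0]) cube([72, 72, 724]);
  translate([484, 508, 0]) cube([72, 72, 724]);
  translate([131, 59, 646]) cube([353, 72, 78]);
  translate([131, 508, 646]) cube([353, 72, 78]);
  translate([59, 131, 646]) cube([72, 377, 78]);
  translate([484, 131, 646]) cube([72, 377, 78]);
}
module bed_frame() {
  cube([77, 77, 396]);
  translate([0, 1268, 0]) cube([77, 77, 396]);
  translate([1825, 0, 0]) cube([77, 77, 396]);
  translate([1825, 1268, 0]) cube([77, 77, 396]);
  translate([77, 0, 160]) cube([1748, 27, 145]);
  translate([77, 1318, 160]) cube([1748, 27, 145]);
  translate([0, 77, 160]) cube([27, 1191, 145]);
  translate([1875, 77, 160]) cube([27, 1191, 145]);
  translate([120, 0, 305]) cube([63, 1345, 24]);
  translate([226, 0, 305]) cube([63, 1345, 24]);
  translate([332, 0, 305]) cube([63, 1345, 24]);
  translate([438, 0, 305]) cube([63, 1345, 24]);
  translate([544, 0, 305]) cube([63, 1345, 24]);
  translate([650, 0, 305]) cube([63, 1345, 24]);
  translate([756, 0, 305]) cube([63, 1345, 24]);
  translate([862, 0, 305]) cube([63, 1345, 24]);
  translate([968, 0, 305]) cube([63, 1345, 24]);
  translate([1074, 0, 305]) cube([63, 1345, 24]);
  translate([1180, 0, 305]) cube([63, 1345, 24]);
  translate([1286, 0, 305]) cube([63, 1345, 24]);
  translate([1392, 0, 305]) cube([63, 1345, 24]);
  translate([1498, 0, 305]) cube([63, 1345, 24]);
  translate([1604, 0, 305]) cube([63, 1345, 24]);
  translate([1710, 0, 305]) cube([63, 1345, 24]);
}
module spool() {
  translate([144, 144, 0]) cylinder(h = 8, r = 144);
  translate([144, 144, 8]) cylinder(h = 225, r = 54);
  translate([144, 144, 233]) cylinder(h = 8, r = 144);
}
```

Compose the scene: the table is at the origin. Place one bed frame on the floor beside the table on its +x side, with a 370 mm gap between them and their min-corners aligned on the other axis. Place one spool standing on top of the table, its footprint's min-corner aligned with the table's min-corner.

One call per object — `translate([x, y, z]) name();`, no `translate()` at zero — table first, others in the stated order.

table();
translate([985, 0, 0]) bed_frame();
translate([0, 0, 773]) spool();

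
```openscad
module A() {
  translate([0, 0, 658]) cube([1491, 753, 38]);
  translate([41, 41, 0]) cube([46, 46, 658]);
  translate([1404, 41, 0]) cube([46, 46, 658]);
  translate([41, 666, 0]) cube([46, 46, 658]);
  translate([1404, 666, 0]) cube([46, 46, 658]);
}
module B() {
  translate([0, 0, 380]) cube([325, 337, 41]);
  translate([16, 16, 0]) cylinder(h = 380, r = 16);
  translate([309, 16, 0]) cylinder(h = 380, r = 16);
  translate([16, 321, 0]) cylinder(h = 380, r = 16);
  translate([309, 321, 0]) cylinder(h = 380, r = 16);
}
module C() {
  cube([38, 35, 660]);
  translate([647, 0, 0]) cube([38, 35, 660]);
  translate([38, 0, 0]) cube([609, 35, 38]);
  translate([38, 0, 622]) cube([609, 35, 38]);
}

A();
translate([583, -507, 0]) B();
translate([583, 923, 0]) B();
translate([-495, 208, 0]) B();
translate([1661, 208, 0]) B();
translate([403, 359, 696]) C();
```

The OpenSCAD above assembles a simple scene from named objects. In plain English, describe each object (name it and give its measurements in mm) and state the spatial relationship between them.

A is a table: top 1491 mm (x) × 753 mm (y), 38 mm thick, upper face at z = 696 mm, on four 46×46 mm square legs, each inset 41 mm from the nearest pair of top edges, running from z = 0 to the bottom of the top.

B is a four-legged stool. The seat is a 325×337×41 mm slab whose top surface is at z = 421 mm; four round legs, each 32 mm in diameter, run from the floor (z = 0) to the underside of the seat, each leg's axis is inset half a diameter from the nearest pair of seat edges (so the leg's bounding box is flush with the corner).

C is a rectangular picture frame lying in the x–z plane (depth along y). The opening is 609 mm wide (x) by 584 mm tall (z), surrounded by a border 38 mm wide on all four sides. The frame is 35 mm deep and is made of two full-height vertical stiles with two horizontal rails fitted between them.

Four stools sit around the table at the −y, +y, −x, +x sides. The picture frame is on top of the table, centred.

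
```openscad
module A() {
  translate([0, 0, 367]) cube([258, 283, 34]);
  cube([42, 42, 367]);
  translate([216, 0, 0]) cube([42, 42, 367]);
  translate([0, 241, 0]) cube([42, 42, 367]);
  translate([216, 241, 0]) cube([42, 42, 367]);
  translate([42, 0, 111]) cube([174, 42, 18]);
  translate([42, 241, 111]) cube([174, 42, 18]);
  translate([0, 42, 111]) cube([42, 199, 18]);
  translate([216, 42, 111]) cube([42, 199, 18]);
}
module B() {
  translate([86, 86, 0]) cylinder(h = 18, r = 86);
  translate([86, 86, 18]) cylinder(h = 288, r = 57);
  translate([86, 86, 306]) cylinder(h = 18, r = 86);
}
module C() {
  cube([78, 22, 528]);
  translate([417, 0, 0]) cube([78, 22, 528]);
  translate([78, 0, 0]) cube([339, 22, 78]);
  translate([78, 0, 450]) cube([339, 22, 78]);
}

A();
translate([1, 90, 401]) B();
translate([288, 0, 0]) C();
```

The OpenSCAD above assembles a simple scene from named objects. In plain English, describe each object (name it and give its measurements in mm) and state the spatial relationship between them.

A is a simple wooden stool: a rectangular seat 258 mm (x) by 283 mm (y), 34 mm thick, top face at z = 401 mm, on four square legs, each 42×42 mm in cross-section. The legs rest on z = 0, each flush with a corner of the seat. Four stretchers, 42 mm wide and 18 mm tall, connect adjacent legs with their undersides at z = 111 mm, each running between the inner faces of the legs it joins and aligned with the legs' outer faces on the other axis.

B is a spool: two coaxial disc flanges of radius 86 mm and thickness 18 mm, joined by a core cylinder of radius 57 mm and height 288 mm. The lower flange rests on z = 0 and the three cylinders share a vertical axis.

C is a rectangular picture frame lying in the x–z plane (depth along y). The opening is 339 mm wide (x) by 372 mm tall (z), surrounded by a border 78 mm wide on all four sides. The frame is 22 mm deep and is made of two full-height vertical stiles with two horizontal rails fitted between them.

The spool is on top of the stool. The picture frame is on the floor beside the stool on its +x side.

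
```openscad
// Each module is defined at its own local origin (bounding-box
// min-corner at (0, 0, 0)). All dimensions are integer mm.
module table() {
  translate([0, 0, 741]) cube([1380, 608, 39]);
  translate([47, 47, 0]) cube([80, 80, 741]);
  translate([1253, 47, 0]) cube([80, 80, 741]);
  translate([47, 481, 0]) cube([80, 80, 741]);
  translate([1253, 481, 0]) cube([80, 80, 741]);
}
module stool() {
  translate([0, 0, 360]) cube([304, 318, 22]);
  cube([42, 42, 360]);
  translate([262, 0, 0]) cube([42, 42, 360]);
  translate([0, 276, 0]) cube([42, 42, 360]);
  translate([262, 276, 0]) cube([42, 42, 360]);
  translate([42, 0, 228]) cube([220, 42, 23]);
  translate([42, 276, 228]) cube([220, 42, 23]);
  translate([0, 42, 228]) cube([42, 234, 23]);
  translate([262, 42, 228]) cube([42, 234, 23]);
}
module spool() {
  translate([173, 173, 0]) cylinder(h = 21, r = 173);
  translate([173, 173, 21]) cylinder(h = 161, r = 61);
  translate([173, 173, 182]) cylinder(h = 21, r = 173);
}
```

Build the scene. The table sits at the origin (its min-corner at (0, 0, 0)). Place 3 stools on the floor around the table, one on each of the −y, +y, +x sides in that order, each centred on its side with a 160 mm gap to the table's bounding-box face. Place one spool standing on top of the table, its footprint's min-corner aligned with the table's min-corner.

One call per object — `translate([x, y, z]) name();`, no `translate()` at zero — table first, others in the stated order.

table();
translate([538, -478, 0]) stool();
translate([538, 768, 0]) stool();
translate([1540, 145, 0]) stool();
translate([0, 0, 780]) spool();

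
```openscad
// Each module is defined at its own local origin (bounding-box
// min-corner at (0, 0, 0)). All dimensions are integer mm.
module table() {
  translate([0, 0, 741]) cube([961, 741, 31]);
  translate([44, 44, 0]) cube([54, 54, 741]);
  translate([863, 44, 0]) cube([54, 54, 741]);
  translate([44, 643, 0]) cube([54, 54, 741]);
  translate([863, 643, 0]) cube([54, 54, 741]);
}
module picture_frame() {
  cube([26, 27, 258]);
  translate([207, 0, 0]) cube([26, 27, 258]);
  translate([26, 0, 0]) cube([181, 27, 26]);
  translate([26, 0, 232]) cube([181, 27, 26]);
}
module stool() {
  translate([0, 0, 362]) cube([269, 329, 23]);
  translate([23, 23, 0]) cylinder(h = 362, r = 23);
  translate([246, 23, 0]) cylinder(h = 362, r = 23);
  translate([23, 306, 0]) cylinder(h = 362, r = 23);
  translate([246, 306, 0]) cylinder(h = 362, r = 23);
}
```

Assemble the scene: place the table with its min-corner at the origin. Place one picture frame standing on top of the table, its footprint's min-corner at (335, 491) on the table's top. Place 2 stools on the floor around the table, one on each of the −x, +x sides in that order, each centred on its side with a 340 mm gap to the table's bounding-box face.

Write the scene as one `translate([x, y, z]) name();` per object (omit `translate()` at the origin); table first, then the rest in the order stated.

table();
translate([335, 491, 772]) picture_frame();
translate([-609, 206, 0]) stool();
translate([1301, 206, 0]) stool();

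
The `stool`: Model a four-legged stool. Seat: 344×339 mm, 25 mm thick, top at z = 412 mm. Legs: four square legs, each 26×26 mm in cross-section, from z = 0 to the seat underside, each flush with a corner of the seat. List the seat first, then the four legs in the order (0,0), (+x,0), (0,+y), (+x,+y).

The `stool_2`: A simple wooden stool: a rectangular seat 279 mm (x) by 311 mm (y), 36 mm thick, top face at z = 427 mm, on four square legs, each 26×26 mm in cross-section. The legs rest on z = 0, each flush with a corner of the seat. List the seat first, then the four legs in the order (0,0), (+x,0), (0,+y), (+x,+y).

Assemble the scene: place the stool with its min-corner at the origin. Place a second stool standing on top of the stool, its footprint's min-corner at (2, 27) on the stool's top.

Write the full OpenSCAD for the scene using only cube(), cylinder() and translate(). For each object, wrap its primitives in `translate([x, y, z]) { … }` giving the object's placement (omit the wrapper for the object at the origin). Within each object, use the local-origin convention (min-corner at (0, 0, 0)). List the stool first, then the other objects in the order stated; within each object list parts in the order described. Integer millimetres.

translate([0, 0, 387]) cube([344, 339, 25]);
cube([26, 26, 387]);
translate([318, 0, 0]) cube([26, 26, 387]);
translate([0, 313, 0]) cube([26, 26, 387]);
translate([318, 313, 0]) cube([26, 26, 387]);
translate([2, 27, 412]) {
  translate([0, 0, 391]) cube([279, 311, 36]);
  cube([26, 26, 391]);
  translate([253, 0, 0]) cube([26, 26, 391]);
  translate([0, 285, 0]) cube([26, 26, 391]);
  translate([253, 285, 0]) cube([26, 26, 391]);
}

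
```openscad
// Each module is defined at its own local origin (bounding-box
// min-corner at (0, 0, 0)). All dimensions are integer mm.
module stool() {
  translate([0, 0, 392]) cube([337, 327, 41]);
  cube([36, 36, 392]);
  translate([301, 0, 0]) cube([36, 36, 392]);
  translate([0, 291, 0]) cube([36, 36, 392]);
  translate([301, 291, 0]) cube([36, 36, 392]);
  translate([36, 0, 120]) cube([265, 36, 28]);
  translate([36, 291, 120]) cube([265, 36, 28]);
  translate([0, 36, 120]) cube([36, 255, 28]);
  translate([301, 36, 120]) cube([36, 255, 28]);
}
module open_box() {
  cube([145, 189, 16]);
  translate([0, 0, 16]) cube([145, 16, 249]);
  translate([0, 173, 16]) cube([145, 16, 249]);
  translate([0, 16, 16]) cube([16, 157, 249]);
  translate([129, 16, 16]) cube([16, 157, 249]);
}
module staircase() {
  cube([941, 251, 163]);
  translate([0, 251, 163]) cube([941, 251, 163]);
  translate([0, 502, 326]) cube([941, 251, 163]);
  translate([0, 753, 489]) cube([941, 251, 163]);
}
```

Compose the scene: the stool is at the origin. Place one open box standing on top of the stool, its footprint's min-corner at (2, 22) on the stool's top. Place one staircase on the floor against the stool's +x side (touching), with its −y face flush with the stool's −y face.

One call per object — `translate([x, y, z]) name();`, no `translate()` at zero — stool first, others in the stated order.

stool();
translate([2, 22, 433]) open_box();
translate([337, 0, 0]) staircase();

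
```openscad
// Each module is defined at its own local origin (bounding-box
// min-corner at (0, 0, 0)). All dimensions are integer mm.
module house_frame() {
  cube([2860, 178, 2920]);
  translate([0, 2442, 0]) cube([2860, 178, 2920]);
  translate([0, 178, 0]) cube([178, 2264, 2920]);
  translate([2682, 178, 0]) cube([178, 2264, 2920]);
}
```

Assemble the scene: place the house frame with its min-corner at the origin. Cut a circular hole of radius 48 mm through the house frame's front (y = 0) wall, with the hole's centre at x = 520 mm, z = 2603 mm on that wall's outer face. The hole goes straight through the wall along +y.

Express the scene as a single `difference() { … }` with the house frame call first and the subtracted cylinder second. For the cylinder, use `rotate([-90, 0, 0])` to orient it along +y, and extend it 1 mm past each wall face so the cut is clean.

difference() {
  house_frame();
  translate([520, -1, 2603]) rotate([-90, 0, 0]) cylinder(h = 180, r = 48);
}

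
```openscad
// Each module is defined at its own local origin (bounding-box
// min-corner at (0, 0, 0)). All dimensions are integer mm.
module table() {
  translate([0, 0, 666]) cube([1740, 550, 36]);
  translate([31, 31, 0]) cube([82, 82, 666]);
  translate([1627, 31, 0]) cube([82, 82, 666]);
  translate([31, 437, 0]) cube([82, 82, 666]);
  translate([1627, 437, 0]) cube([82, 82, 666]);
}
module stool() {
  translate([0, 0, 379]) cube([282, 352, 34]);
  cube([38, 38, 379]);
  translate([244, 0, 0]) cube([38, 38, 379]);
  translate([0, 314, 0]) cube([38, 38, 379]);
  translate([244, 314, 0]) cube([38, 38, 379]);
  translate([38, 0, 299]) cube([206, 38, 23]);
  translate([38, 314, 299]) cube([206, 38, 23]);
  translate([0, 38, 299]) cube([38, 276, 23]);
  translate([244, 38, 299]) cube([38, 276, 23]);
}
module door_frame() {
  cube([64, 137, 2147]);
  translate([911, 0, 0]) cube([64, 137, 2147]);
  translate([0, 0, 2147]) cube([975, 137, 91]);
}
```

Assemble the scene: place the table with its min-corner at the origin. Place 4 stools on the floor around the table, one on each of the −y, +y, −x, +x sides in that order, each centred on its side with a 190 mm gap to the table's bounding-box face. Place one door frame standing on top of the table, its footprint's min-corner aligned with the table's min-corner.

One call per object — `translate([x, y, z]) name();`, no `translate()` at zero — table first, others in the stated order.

table();
translate([729, -542, 0]) stool();
translate([729, 740, 0]) stool();
translate([-472, 99, 0]) stool();
translate([1930, 99, 0]) stool();
translate([0, 0, 702]) door_frame();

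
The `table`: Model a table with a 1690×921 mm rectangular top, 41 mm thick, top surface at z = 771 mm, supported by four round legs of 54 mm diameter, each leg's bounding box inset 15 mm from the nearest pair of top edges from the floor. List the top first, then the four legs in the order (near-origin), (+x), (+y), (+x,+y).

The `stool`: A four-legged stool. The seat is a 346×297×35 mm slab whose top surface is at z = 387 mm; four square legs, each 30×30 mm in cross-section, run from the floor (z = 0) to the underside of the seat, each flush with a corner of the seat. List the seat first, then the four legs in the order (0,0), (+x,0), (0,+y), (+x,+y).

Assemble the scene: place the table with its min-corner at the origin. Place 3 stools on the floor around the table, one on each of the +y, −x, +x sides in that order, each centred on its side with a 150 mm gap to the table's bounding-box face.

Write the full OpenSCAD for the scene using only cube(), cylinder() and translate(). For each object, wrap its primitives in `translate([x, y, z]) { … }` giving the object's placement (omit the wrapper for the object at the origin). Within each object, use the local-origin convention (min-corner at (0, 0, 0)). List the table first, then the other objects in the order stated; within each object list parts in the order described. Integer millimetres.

translate([0, 0, 730]) cube([1690, 921, 41]);
translate([42, 42, 0]) cylinder(h = 730, r = 27);
translate([1648, 42, 0]) cylinder(h = 730, r = 27);
translate([42, 879, 0]) cylinder(h = 730, r = 27);
translate([1648, 879, 0]) cylinder(h = 730, r = 27);
translate([672, 1071, 0]) {
  translate([0, 0, 352]) cube([346, 297, 35]);
  cube([30, 30, 352]);
  translate([316, 0, 0]) cube([30, 30, 352]);
  translate([0, 267, 0]) cube([30, 30, 352]);
  translate([316, 267, 0]) cube([30, 30, 352]);
}
translate([-496, 312, 0]) {
  translate([0, 0, 352]) cube([346, 297, 35]);
  cube([30, 30, 352]);
  translate([316, 0, 0]) cube([30, 30, 352]);
  translate([0, 267, 0]) cube([30, 30, 352]);
  translate([316, 267, 0]) cube([30, 30, 352]);
}
translate([1840, 312, 0]) {
  translate([0, 0, 352]) cube([346, 297, 35]);
  cube([30, 30, 352]);
  translate([316, 0, 0]) cube([30, 30, 352]);
  translate([0, 267, 0]) cube([30, 30, 352]);
  translate([316, 267, 0]) cube([30, 30, 352]);
}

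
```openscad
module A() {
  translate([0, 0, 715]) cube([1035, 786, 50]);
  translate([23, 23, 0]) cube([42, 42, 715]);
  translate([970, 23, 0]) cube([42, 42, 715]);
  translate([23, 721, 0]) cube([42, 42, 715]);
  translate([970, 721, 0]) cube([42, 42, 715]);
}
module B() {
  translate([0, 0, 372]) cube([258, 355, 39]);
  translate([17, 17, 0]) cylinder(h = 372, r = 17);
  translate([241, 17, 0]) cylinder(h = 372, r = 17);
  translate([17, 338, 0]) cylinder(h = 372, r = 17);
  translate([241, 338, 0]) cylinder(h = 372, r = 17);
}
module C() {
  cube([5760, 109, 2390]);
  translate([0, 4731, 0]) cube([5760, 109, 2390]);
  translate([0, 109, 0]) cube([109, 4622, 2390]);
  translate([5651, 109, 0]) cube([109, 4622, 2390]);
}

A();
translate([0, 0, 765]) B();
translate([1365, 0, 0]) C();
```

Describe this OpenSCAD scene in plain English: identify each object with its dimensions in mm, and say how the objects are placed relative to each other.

A is a table: top 1035 mm (x) × 786 mm (y), 50 mm thick, upper face at z = 765 mm, on four 42×42 mm square legs, each inset 23 mm from the nearest pair of top edges, running from z = 0 to the bottom of the top.

B is a simple wooden stool: a rectangular seat 258 mm (x) by 355 mm (y), 39 mm thick, top face at z = 411 mm, on four round legs, each 34 mm in diameter. The legs rest on z = 0, each leg's axis is inset half a diameter from the nearest pair of seat edges (so the leg's bounding box is flush with the corner).

C is a box-shaped house frame (walls only): outside footprint 5760×4840 mm, wall height 2390 mm, wall thickness 109 mm. The two y-facing walls run the full x-width; the two x-facing walls fit between the inner faces of the y-facing walls.

The stool is on top of the table. The house frame is on the floor beside the table on its +x side.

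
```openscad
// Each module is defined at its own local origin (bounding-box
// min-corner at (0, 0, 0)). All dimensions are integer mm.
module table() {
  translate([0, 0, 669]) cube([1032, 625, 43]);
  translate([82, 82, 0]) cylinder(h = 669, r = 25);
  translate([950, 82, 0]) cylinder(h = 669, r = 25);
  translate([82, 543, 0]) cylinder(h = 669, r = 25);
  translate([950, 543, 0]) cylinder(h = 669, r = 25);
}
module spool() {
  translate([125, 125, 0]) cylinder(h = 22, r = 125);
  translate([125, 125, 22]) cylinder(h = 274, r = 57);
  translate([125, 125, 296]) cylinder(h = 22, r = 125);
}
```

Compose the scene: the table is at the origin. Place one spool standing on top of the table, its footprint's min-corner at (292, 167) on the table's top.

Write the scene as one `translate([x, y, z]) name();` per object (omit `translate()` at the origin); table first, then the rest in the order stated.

table();
translate([292, 167, 712]) spool();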